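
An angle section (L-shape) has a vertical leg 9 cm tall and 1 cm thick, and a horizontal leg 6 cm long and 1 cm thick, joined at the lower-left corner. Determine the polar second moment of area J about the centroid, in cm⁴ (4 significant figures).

Break the section into simple shapes (no overlaps), measuring from the bottom-left corner of the bounding box.
Vertical leg: 1 × 9, A = 9 cm², y = 4.5 cm, Ī = 60.75 cm⁴.
Horizontal leg (remainder): 5 × 1, A = 5 cm², y = 0.5 cm, Ī = 0.416667 cm⁴.
Centroid: ȳ = ΣA·y / ΣA = 3.07143 cm.
Transfer each piece to the centroidal x-axis using Ī + A·d² with d = y − 3.07143:
  vertical leg: d = 1.42857 cm → contributes +79.1173 cm⁴
  horizontal leg (remainder): d = -2.57143 cm → contributes +33.4779 cm⁴
Total I = 112.595 cm⁴.
For the y-axis: x̄ = 1.57143 cm.
Repeating about the centroidal y-axis gives I_y = 40.0952 cm⁴.
Polar second moment: J = I_x + I_y = 152.69 cm⁴.

J ≈ 152.7 cm⁴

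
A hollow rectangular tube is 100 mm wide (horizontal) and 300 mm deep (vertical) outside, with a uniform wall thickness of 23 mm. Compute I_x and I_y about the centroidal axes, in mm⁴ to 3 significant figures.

Split into non-overlapping primitives; take the origin at the lower-left of the bounding box.
Outer rectangle: 100 × 300, A = 30 000 mm², y = 150 mm, Ī = 225 000 000 mm⁴.
Inner void (subtracted): 54 × 254, A = 13 716 mm², y = 150 mm, Ī = 73 741 788 mm⁴.
By symmetry the centroid is at mid-height, ȳ = 150 mm.
All pieces are centred on the centroidal x-axis, so I = ΣĪ (holes subtracted) = 151 258 212 mm⁴.
Repeating about the centroidal y-axis gives I_y = 21 667 012 mm⁴.

I_x ≈ 1.51 × 10⁸ mm⁴, I_y ≈ 2.17 × 10⁷ mm⁴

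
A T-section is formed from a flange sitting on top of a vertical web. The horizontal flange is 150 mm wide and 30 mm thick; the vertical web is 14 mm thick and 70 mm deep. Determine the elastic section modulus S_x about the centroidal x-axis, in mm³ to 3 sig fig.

Treat the section as a set of non-overlapping primitives; coordinates are from the bounding-box lower-left.
Flange: 150 × 30, A = 4 500 mm², y = 85 mm, Ī = 337 500 mm⁴.
Web: 14 × 70, A = 980 mm², y = 35 mm, Ī = 400 167 mm⁴.
Centroid: ȳ = ΣA·y / ΣA = 76.058 mm.
Transfer each piece to the centroidal x-axis using Ī + A·d² with d = y − 76.058:
  flange: d = 8.9416 mm → contributes +697 285 mm⁴
  web: d = -41.058 mm → contributes +2 052 243 mm⁴
Total I = 2 749 528 mm⁴.
Extreme fibre distance c = 76.058 mm; S = I/c = 36 150 mm³.

S_x ≈ 3.62 × 10⁴ mm³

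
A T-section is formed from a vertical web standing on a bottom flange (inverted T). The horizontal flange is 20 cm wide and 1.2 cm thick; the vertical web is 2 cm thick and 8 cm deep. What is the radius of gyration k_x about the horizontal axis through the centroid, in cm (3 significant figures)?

k_x ≈ 2.70 cm

Treat the section as a set of non-overlapping primitives; coordinates are from the bounding-box lower-left.
Flange: 20 × 1.2, A = 24 cm², y = 0.6 cm, Ī = 2.88 cm⁴.
Web: 2 × 8, A = 16 cm², y = 5.2 cm, Ī = 85.333 cm⁴.
Centroid: ȳ = ΣA·y / ΣA = 2.44 cm.
Transfer each piece to the horizontal axis through the centroid using Ī + A·d² with d = y − 2.44:
  flange: d = -1.84 cm → contributes +84.134 cm⁴
  web: d = 2.76 cm → contributes +207.21 cm⁴
Total I = 291.35 cm⁴.
Radius of gyration: k = √(I/A) = √(291.35 / 40) = 2.6988 cm.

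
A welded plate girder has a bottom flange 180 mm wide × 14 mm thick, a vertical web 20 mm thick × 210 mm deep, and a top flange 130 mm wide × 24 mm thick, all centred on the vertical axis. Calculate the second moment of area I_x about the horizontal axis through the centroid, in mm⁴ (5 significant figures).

Treat the section as a set of non-overlapping primitives; coordinates are from the bounding-box lower-left.
Bottom plate: 180 × 14, A = 2 520 mm², y = 7 mm, Ī = 41 160 mm⁴.
Web plate: 20 × 210, A = 4 200 mm², y = 119 mm, Ī = 15 435 000 mm⁴.
Top plate: 130 × 24, A = 3 120 mm², y = 236 mm, Ī = 149 760 mm⁴.
Centroid: ȳ = ΣA·y / ΣA = 127.4146 mm.
Transfer each piece to the horizontal axis through the centroid using Ī + A·d² with d = y − 127.4146:
  bottom plate: d = -120.4146 mm → contributes +36 580 364 mm⁴
  web plate: d = -8.414634 mm → contributes +15 732 385 mm⁴
  top plate: d = 108.5854 mm → contributes +36 936 999 mm⁴
Total I = 89 249 748 mm⁴.

I_x ≈ 8.9250 × 10⁷ mm⁴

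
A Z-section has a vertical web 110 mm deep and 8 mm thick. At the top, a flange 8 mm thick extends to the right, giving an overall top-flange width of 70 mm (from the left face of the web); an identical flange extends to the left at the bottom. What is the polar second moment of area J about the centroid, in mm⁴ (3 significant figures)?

Treat the section as a set of non-overlapping primitives; coordinates are from the bounding-box lower-left.
Web: 8 × 110, A = 880 mm², y = 55 mm, Ī = 887 333 mm⁴.
Top flange (beyond web): 62 × 8, A = 496 mm², y = 106 mm, Ī = 2645.3 mm⁴.
Bottom flange (beyond web): 62 × 8, A = 496 mm², y = 4 mm, Ī = 2645.3 mm⁴.
Centroid: ȳ = ΣA·y / ΣA = 55 mm.
Transfer each piece to the centroidal x-axis using Ī + A·d² with d = y − 55:
  web: d = 0 mm → contributes +887 333 mm⁴
  top flange (beyond web): d = 51 mm → contributes +1 292 741 mm⁴
  bottom flange (beyond web): d = -51 mm → contributes +1 292 741 mm⁴
Total I = 3 472 816 mm⁴.
For the y-axis: x̄ = 66 mm.
Repeating about the centroidal y-axis gives I_y = 1 537 664 mm⁴.
Polar second moment: J = I_x + I_y = 5 010 480 mm⁴.

J ≈ 5.01 × 10⁶ mm⁴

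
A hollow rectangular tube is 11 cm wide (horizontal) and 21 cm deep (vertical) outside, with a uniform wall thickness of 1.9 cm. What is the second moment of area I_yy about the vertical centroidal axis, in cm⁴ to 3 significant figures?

Treat the section as a set of non-overlapping primitives; coordinates are from the bounding-box lower-left.
Outer rectangle: 11 × 21, A = 231 cm², x = 5.5 cm, Ī = 2329.3 cm⁴.
Inner void (subtracted): 7.2 × 17.2, A = 123.84 cm², x = 5.5 cm, Ī = 534.99 cm⁴.
By symmetry the centroid is at mid-width, x̄ = 5.5 cm.
All pieces are centred on the vertical centroidal axis, so I = ΣĪ (holes subtracted) = 1794.3 cm⁴.

I_yy ≈ 1790 cm⁴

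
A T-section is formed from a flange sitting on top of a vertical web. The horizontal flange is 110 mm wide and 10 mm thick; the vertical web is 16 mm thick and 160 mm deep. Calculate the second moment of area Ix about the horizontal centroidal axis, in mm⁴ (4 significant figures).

Decompose the section into non-overlapping parts with the origin at the bottom-left of its bounding rectangle.
Flange: 110 × 10, A = 1 100 mm², y = 165 mm, Ī = 9166.67 mm⁴.
Web: 16 × 160, A = 2 560 mm², y = 80 mm, Ī = 5 461 333 mm⁴.
Centroid: ȳ = ΣA·y / ΣA = 105.546 mm.
Transfer each piece to the horizontal centroidal axis using Ī + A·d² with d = y − 105.546:
  flange: d = 59.4536 mm → contributes +3 897 364 mm⁴
  web: d = -25.5464 mm → contributes +7 132 043 mm⁴
Total I = 11 029 407 mm⁴.

Ix ≈ 1.103 × 10⁷ mm⁴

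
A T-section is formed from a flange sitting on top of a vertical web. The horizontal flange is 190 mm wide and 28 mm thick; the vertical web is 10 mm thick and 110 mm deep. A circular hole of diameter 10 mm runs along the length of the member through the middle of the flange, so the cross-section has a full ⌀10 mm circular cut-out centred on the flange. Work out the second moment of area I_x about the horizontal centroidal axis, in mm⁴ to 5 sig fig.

Break the section into simple shapes (no overlaps), measuring from the bottom-left corner of the bounding box.
Flange: 190 × 28, A = 5 320 mm², y = 124 mm, Ī = 347573.3 mm⁴.
Web: 10 × 110, A = 1 100 mm², y = 55 mm, Ī = 1 109 167 mm⁴.
Hole (subtracted): ⌀10, A = 78.53982 mm², y = 124 mm, Ī = 490.8739 mm⁴.
Centroid: ȳ = ΣA·y / ΣA = 112.0311 mm.
Transfer each piece to the horizontal centroidal axis using Ī + A·d² with d = y − 112.0311:
  flange: d = 11.96885 mm → contributes +1 109 682 mm⁴
  web: d = -57.03115 mm → contributes +4 686 974 mm⁴
  hole: d = 11.96885 mm → contributes −11741.97 mm⁴
Total I = 5 784 913 mm⁴.

I_x ≈ 5.7849 × 10⁶ mm⁴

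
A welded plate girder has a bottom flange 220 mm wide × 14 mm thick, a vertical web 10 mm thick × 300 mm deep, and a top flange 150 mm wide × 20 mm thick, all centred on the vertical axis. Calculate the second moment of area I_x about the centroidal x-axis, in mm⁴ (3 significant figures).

Split into non-overlapping primitives; take the origin at the lower-left of the bounding box.
Bottom plate: 220 × 14, A = 3 080 mm², y = 7 mm, Ī = 50 307 mm⁴.
Web plate: 10 × 300, A = 3 000 mm², y = 164 mm, Ī = 22 500 000 mm⁴.
Top plate: 150 × 20, A = 3 000 mm², y = 324 mm, Ī = 100 000 mm⁴.
Centroid: ȳ = ΣA·y / ΣA = 163.61 mm.
Transfer each piece to the centroidal x-axis using Ī + A·d² with d = y − 163.61:
  bottom plate: d = -156.61 mm → contributes +75 590 521 mm⁴
  web plate: d = 0.39207 mm → contributes +22 500 461 mm⁴
  top plate: d = 160.39 mm → contributes +77 276 849 mm⁴
Total I = 175 367 831 mm⁴.

I_x ≈ 1.75 × 10⁸ mm⁴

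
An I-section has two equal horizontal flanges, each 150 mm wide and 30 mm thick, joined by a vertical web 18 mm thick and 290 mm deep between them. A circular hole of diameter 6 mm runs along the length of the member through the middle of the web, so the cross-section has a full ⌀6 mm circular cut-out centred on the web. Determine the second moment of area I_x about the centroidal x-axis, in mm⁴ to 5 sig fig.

Break the section into simple shapes (no overlaps), measuring from the bottom-left corner of the bounding box.
Bottom flange: 150 × 30, A = 4 500 mm², y = 15 mm, Ī = 337 500 mm⁴.
Web: 18 × 290, A = 5 220 mm², y = 175 mm, Ī = 36 583 500 mm⁴.
Top flange: 150 × 30, A = 4 500 mm², y = 335 mm, Ī = 337 500 mm⁴.
Hole (subtracted): ⌀6, A = 28.27433 mm², y = 175 mm, Ī = 63.61725 mm⁴.
By symmetry the centroid is at mid-height, ȳ = 175 mm.
Transfer each piece to the centroidal x-axis using Ī + A·d² with d = y − 175:
  bottom flange: d = -160 mm → contributes +115 537 500 mm⁴
  web: d = 0 mm → contributes +36 583 500 mm⁴
  top flange: d = 160 mm → contributes +115 537 500 mm⁴
  hole: d = 0 mm → contributes −63.61725 mm⁴
Total I = 267 658 436 mm⁴.

I_x ≈ 2.6766 × 10⁸ mm⁴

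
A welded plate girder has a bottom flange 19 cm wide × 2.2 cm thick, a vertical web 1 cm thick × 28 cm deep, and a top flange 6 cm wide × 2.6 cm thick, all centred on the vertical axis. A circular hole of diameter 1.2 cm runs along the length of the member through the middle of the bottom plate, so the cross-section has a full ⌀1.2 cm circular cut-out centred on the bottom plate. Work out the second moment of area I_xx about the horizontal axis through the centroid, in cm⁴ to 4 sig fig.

I_xx ≈ 1.311 × 10⁴ cm⁴

Split into non-overlapping primitives; take the origin at the lower-left of the bounding box.
Bottom plate: 19 × 2.2, A = 41.8 cm², y = 1.1 cm, Ī = 16.8593 cm⁴.
Web plate: 1 × 28, A = 28 cm², y = 16.2 cm, Ī = 1829.33 cm⁴.
Top plate: 6 × 2.6, A = 15.6 cm², y = 31.5 cm, Ī = 8.788 cm⁴.
Hole (subtracted): ⌀1.2, A = 1.13097 cm², y = 1.1 cm, Ī = 0.101788 cm⁴.
Centroid: ȳ = ΣA·y / ΣA = 11.745 cm.
Transfer each piece to the horizontal axis through the centroid using Ī + A·d² with d = y − 11.745:
  bottom plate: d = -10.645 cm → contributes +4753.43 cm⁴
  web plate: d = 4.45504 cm → contributes +2385.06 cm⁴
  top plate: d = 19.755 cm → contributes +6096.87 cm⁴
  hole: d = -10.645 cm → contributes −128.258 cm⁴
Total I = 13107.1 cm⁴.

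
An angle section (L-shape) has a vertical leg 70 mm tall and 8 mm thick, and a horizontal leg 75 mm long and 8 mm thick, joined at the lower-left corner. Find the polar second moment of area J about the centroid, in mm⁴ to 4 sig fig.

Treat the section as a set of non-overlapping primitives; coordinates are from the bounding-box lower-left.
Vertical leg: 8 × 70, A = 560 mm², y = 35 mm, Ī = 228 667 mm⁴.
Horizontal leg (remainder): 67 × 8, A = 536 mm², y = 4 mm, Ī = 2858.67 mm⁴.
Centroid: ȳ = ΣA·y / ΣA = 19.8394 mm.
Transfer each piece to the centroidal x-axis using Ī + A·d² with d = y − 19.8394:
  vertical leg: d = 15.1606 mm → contributes +357 379 mm⁴
  horizontal leg (remainder): d = -15.8394 mm → contributes +137 334 mm⁴
Total I = 494 713 mm⁴.
For the y-axis: x̄ = 22.3394 mm.
Repeating about the centroidal y-axis gives I_y = 588 623 mm⁴.
Polar second moment: J = I_x + I_y = 1 083 336 mm⁴.

J ≈ 1.083 × 10⁶ mm⁴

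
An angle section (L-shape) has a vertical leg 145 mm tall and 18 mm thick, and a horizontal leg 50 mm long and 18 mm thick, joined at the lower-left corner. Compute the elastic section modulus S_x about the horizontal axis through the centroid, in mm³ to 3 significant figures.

Split into non-overlapping primitives; take the origin at the lower-left of the bounding box.
Vertical leg: 18 × 145, A = 2 610 mm², y = 72.5 mm, Ī = 4 572 938 mm⁴.
Horizontal leg (remainder): 32 × 18, A = 576 mm², y = 9 mm, Ī = 15 552 mm⁴.
Centroid: ȳ = ΣA·y / ΣA = 61.02 mm.
Transfer each piece to the horizontal axis through the centroid using Ī + A·d² with d = y − 61.02:
  vertical leg: d = 11.48 mm → contributes +4 916 924 mm⁴
  horizontal leg (remainder): d = -52.02 mm → contributes +1 574 241 mm⁴
Total I = 6 491 165 mm⁴.
Extreme fibre distance c = 83.98 mm; S = I/c = 77 294 mm³.

S_x ≈ 7.73 × 10⁴ mm³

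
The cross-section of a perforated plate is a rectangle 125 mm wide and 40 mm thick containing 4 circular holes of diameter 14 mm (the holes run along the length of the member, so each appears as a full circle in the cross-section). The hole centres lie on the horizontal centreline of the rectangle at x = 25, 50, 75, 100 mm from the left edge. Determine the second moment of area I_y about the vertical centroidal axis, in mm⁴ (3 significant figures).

I_y ≈ 6.02 × 10⁶ mm⁴

Split into non-overlapping primitives; take the origin at the lower-left of the bounding box.
Plate: 125 × 40, A = 5 000 mm², x = 62.5 mm, Ī = 6 510 417 mm⁴.
Hole 1 (subtracted): ⌀14, A = 153.94 mm², x = 25 mm, Ī = 1885.7 mm⁴.
Hole 2 (subtracted): ⌀14, A = 153.94 mm², x = 50 mm, Ī = 1885.7 mm⁴.
Hole 3 (subtracted): ⌀14, A = 153.94 mm², x = 75 mm, Ī = 1885.7 mm⁴.
Hole 4 (subtracted): ⌀14, A = 153.94 mm², x = 100 mm, Ī = 1885.7 mm⁴.
By symmetry the centroid is at mid-width, x̄ = 62.5 mm.
Transfer each piece to the vertical centroidal axis using Ī + A·d² with d = x − 62.5:
  plate: d = 0 mm → contributes +6 510 417 mm⁴
  hole 1: d = -37.5 mm → contributes −218 361 mm⁴
  hole 2: d = -12.5 mm → contributes −25 939 mm⁴
  hole 3: d = 12.5 mm → contributes −25 939 mm⁴
  hole 4: d = 37.5 mm → contributes −218 361 mm⁴
Total I = 6 021 817 mm⁴.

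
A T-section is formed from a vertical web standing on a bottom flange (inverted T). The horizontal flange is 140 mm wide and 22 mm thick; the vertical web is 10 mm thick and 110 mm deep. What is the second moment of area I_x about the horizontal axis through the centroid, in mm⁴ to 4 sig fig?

Decompose the section into non-overlapping parts with the origin at the bottom-left of its bounding rectangle.
Flange: 140 × 22, A = 3 080 mm², y = 11 mm, Ī = 124 227 mm⁴.
Web: 10 × 110, A = 1 100 mm², y = 77 mm, Ī = 1 109 167 mm⁴.
Centroid: ȳ = ΣA·y / ΣA = 28.3684 mm.
Transfer each piece to the horizontal axis through the centroid using Ī + A·d² with d = y − 28.3684:
  flange: d = -17.3684 mm → contributes +1 053 346 mm⁴
  web: d = 48.6316 mm → contributes +3 710 700 mm⁴
Total I = 4 764 046 mm⁴.

I_x ≈ 4.764 × 10⁶ mm⁴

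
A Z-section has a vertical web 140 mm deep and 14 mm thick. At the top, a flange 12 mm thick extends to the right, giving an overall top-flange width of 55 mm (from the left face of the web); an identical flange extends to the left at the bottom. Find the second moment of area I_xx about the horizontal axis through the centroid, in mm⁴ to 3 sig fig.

I_xx ≈ 7.24 × 10⁶ mm⁴

Treat the section as a set of non-overlapping primitives; coordinates are from the bounding-box lower-left.
Web: 14 × 140, A = 1 960 mm², y = 70 mm, Ī = 3 201 333 mm⁴.
Top flange (beyond web): 41 × 12, A = 492 mm², y = 134 mm, Ī = 5 904 mm⁴.
Bottom flange (beyond web): 41 × 12, A = 492 mm², y = 6 mm, Ī = 5 904 mm⁴.
Centroid: ȳ = ΣA·y / ΣA = 70 mm.
Transfer each piece to the horizontal axis through the centroid using Ī + A·d² with d = y − 70:
  web: d = 0 mm → contributes +3 201 333 mm⁴
  top flange (beyond web): d = 64 mm → contributes +2 021 136 mm⁴
  bottom flange (beyond web): d = -64 mm → contributes +2 021 136 mm⁴
Total I = 7 243 605 mm⁴.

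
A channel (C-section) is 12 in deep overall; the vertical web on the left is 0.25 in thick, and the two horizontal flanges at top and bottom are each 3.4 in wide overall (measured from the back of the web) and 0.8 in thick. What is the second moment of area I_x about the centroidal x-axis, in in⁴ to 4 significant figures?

I_x ≈ 194.3 in⁴

Treat the section as a set of non-overlapping primitives; coordinates are from the bounding-box lower-left.
Web: 0.25 × 12, A = 3 in², y = 6 in, Ī = 36 in⁴.
Top flange (beyond web): 3.15 × 0.8, A = 2.52 in², y = 11.6 in, Ī = 0.1344 in⁴.
Bottom flange (beyond web): 3.15 × 0.8, A = 2.52 in², y = 0.4 in, Ī = 0.1344 in⁴.
By symmetry the centroid is at mid-height, ȳ = 6 in.
Transfer each piece to the centroidal x-axis using Ī + A·d² with d = y − 6:
  web: d = 0 in → contributes +36 in⁴
  top flange (beyond web): d = 5.6 in → contributes +79.1616 in⁴
  bottom flange (beyond web): d = -5.6 in → contributes +79.1616 in⁴
Total I = 194.323 in⁴.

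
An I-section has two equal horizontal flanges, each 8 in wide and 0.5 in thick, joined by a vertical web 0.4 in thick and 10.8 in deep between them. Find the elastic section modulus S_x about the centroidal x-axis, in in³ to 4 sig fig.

Decompose the section into non-overlapping parts with the origin at the bottom-left of its bounding rectangle.
Bottom flange: 8 × 0.5, A = 4 in², y = 0.25 in, Ī = 0.0833333 in⁴.
Web: 0.4 × 10.8, A = 4.32 in², y = 5.9 in, Ī = 41.9904 in⁴.
Top flange: 8 × 0.5, A = 4 in², y = 11.55 in, Ī = 0.0833333 in⁴.
By symmetry the centroid is at mid-height, ȳ = 5.9 in.
Transfer each piece to the centroidal x-axis using Ī + A·d² with d = y − 5.9:
  bottom flange: d = -5.65 in → contributes +127.773 in⁴
  web: d = 0 in → contributes +41.9904 in⁴
  top flange: d = 5.65 in → contributes +127.773 in⁴
Total I = 297.537 in⁴.
Extreme fibre distance c = 5.9 in; S = I/c = 50.43 in³.

S_x ≈ 50.43 in³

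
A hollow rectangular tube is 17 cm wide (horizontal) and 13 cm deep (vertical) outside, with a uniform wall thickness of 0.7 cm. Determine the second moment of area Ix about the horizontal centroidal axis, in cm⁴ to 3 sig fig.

Ix ≈ 1080 cm⁴

Treat the section as a set of non-overlapping primitives; coordinates are from the bounding-box lower-left.
Outer rectangle: 17 × 13, A = 221 cm², y = 6.5 cm, Ī = 3112.4 cm⁴.
Inner void (subtracted): 15.6 × 11.6, A = 180.96 cm², y = 6.5 cm, Ī = 2029.2 cm⁴.
By symmetry the centroid is at mid-height, ȳ = 6.5 cm.
All pieces are centred on the horizontal centroidal axis, so I = ΣĪ (holes subtracted) = 1083.3 cm⁴.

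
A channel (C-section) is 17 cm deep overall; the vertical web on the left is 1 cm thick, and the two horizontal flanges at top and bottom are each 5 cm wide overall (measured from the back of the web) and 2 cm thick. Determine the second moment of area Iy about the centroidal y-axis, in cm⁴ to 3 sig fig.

Iy ≈ 74.3 cm⁴

Split into non-overlapping primitives; take the origin at the lower-left of the bounding box.
Web: 1 × 17, A = 17 cm², x = 0.5 cm, Ī = 1.4167 cm⁴.
Top flange (beyond web): 4 × 2, A = 8 cm², x = 3 cm, Ī = 10.667 cm⁴.
Bottom flange (beyond web): 4 × 2, A = 8 cm², x = 3 cm, Ī = 10.667 cm⁴.
Centroid: x̄ = ΣA·x / ΣA = 1.7121 cm.
Transfer each piece to the centroidal y-axis using Ī + A·d² with d = x − 1.7121:
  web: d = -1.2121 cm → contributes +26.394 cm⁴
  top flange (beyond web): d = 1.2879 cm → contributes +23.936 cm⁴
  bottom flange (beyond web): d = 1.2879 cm → contributes +23.936 cm⁴
Total I = 74.265 cm⁴.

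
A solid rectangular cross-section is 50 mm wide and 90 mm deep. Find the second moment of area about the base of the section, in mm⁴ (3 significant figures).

The section: 50 × 90, A = 4 500 mm², y = 45 mm, Ī = 3 037 500 mm⁴.
Transfer it to the bottom edge using Ī + A·d² with d = y − 0:
  the section: d = 45 mm → contributes +12 150 000 mm⁴
Total I = 12 150 000 mm⁴.

I_base ≈ 1.22 × 10⁷ mm⁴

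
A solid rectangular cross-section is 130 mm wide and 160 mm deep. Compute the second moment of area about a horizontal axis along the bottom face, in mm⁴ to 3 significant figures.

The section: 130 × 160, A = 20 800 mm², y = 80 mm, Ī = 44 373 333 mm⁴.
Transfer it to the bottom edge using Ī + A·d² with d = y − 0:
  the section: d = 80 mm → contributes +177 493 333 mm⁴
Total I = 177 493 333 mm⁴.

I_base ≈ 1.77 × 10⁸ mm⁴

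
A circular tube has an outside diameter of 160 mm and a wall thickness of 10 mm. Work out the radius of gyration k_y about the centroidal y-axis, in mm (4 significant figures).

k_y ≈ 53.15 mm

Decompose the section into non-overlapping parts with the origin at the bottom-left of its bounding rectangle.
Outer circle: ⌀160, A = 20106.2 mm², x = 80 mm, Ī = 32 169 909 mm⁴.
Bore (subtracted): ⌀140, A = 15393.8 mm², x = 80 mm, Ī = 18 857 410 mm⁴.
By symmetry the centroid is at mid-width, x̄ = 80 mm.
All pieces are centred on the centroidal y-axis, so I = ΣĪ (holes subtracted) = 13 312 499 mm⁴.
Radius of gyration: k = √(I/A) = √(13 312 499 / 4712.39) = 53.1507 mm.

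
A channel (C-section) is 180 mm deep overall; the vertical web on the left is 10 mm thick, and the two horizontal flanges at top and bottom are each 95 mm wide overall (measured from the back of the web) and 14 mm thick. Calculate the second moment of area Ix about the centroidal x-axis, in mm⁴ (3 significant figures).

Ix ≈ 2.13 × 10⁷ mm⁴

Break the section into simple shapes (no overlaps), measuring from the bottom-left corner of the bounding box.
Web: 10 × 180, A = 1 800 mm², y = 90 mm, Ī = 4 860 000 mm⁴.
Top flange (beyond web): 85 × 14, A = 1 190 mm², y = 173 mm, Ī = 19 437 mm⁴.
Bottom flange (beyond web): 85 × 14, A = 1 190 mm², y = 7 mm, Ī = 19 437 mm⁴.
By symmetry the centroid is at mid-height, ȳ = 90 mm.
Transfer each piece to the centroidal x-axis using Ī + A·d² with d = y − 90:
  web: d = 0 mm → contributes +4 860 000 mm⁴
  top flange (beyond web): d = 83 mm → contributes +8 217 347 mm⁴
  bottom flange (beyond web): d = -83 mm → contributes +8 217 347 mm⁴
Total I = 21 294 693 mm⁴.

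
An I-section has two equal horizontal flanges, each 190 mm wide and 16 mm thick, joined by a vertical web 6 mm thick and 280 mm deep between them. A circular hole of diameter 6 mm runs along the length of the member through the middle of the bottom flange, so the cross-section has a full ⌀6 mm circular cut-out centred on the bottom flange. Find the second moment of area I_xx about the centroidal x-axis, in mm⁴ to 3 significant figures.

I_xx ≈ 1.44 × 10⁸ mm⁴

Treat the section as a set of non-overlapping primitives; coordinates are from the bounding-box lower-left.
Bottom flange: 190 × 16, A = 3 040 mm², y = 8 mm, Ī = 64 853 mm⁴.
Web: 6 × 280, A = 1 680 mm², y = 156 mm, Ī = 10 976 000 mm⁴.
Top flange: 190 × 16, A = 3 040 mm², y = 304 mm, Ī = 64 853 mm⁴.
Hole (subtracted): ⌀6, A = 28.274 mm², y = 8 mm, Ī = 63.617 mm⁴.
Centroid: ȳ = ΣA·y / ΣA = 156.54 mm.
Transfer each piece to the centroidal x-axis using Ī + A·d² with d = y − 156.54:
  bottom flange: d = -148.54 mm → contributes +67 140 920 mm⁴
  web: d = -0.54122 mm → contributes +10 976 492 mm⁴
  top flange: d = 147.46 mm → contributes +66 166 888 mm⁴
  hole: d = -148.54 mm → contributes −623 923 mm⁴
Total I = 143 660 377 mm⁴.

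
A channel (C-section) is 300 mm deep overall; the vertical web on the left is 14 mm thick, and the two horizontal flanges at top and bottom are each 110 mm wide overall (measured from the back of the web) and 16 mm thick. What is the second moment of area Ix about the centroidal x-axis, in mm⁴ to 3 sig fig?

Treat the section as a set of non-overlapping primitives; coordinates are from the bounding-box lower-left.
Web: 14 × 300, A = 4 200 mm², y = 150 mm, Ī = 31 500 000 mm⁴.
Top flange (beyond web): 96 × 16, A = 1 536 mm², y = 292 mm, Ī = 32 768 mm⁴.
Bottom flange (beyond web): 96 × 16, A = 1 536 mm², y = 8 mm, Ī = 32 768 mm⁴.
By symmetry the centroid is at mid-height, ȳ = 150 mm.
Transfer each piece to the centroidal x-axis using Ī + A·d² with d = y − 150:
  web: d = 0 mm → contributes +31 500 000 mm⁴
  top flange (beyond web): d = 142 mm → contributes +31 004 672 mm⁴
  bottom flange (beyond web): d = -142 mm → contributes +31 004 672 mm⁴
Total I = 93 509 344 mm⁴.

Ix ≈ 9.35 × 10⁷ mm⁴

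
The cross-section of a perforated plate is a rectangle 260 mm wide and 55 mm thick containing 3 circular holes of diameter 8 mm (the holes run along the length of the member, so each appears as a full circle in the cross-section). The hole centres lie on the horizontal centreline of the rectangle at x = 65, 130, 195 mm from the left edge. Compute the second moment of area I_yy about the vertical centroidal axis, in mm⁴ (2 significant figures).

I_yy ≈ 8.0 × 10⁷ mm⁴

Break the section into simple shapes (no overlaps), measuring from the bottom-left corner of the bounding box.
Plate: 260 × 55, A = 14 300 mm², x = 130 mm, Ī = 80 556 667 mm⁴.
Hole 1 (subtracted): ⌀8, A = 50.27 mm², x = 65 mm, Ī = 201.1 mm⁴.
Hole 2 (subtracted): ⌀8, A = 50.27 mm², x = 130 mm, Ī = 201.1 mm⁴.
Hole 3 (subtracted): ⌀8, A = 50.27 mm², x = 195 mm, Ī = 201.1 mm⁴.
By symmetry the centroid is at mid-width, x̄ = 130 mm.
Transfer each piece to the vertical centroidal axis using Ī + A·d² with d = x − 130:
  plate: d = 0 mm → contributes +80 556 667 mm⁴
  hole 1: d = -65 mm → contributes −212 573 mm⁴
  hole 2: d = 0 mm → contributes −201.1 mm⁴
  hole 3: d = 65 mm → contributes −212 573 mm⁴
Total I = 80 131 320 mm⁴.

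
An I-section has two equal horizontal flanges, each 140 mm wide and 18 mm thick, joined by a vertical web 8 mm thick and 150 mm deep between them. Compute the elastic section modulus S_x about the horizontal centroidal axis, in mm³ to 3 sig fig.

S_x ≈ 4.08 × 10⁵ mm³

Split into non-overlapping primitives; take the origin at the lower-left of the bounding box.
Bottom flange: 140 × 18, A = 2 520 mm², y = 9 mm, Ī = 68 040 mm⁴.
Web: 8 × 150, A = 1 200 mm², y = 93 mm, Ī = 2 250 000 mm⁴.
Top flange: 140 × 18, A = 2 520 mm², y = 177 mm, Ī = 68 040 mm⁴.
By symmetry the centroid is at mid-height, ȳ = 93 mm.
Transfer each piece to the horizontal centroidal axis using Ī + A·d² with d = y − 93:
  bottom flange: d = -84 mm → contributes +17 849 160 mm⁴
  web: d = 0 mm → contributes +2 250 000 mm⁴
  top flange: d = 84 mm → contributes +17 849 160 mm⁴
Total I = 37 948 320 mm⁴.
Extreme fibre distance c = 93 mm; S = I/c = 408 046 mm³.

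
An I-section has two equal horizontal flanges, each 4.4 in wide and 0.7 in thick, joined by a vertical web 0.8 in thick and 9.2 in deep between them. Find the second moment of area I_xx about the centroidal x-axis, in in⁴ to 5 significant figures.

I_xx ≈ 203.10 in⁴

Treat the section as a set of non-overlapping primitives; coordinates are from the bounding-box lower-left.
Bottom flange: 4.4 × 0.7, A = 3.08 in², y = 0.35 in, Ī = 0.1257667 in⁴.
Web: 0.8 × 9.2, A = 7.36 in², y = 5.3 in, Ī = 51.91253 in⁴.
Top flange: 4.4 × 0.7, A = 3.08 in², y = 10.25 in, Ī = 0.1257667 in⁴.
By symmetry the centroid is at mid-height, ȳ = 5.3 in.
Transfer each piece to the centroidal x-axis using Ī + A·d² with d = y − 5.3:
  bottom flange: d = -4.95 in → contributes +75.59347 in⁴
  web: d = 0 in → contributes +51.91253 in⁴
  top flange: d = 4.95 in → contributes +75.59347 in⁴
Total I = 203.0995 in⁴.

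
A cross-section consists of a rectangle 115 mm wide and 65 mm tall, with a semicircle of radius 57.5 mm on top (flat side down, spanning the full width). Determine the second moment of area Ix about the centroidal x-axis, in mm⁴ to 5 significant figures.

Treat the section as a set of non-overlapping primitives; coordinates are from the bounding-box lower-left.
Rectangular body: 115 × 65, A = 7 475 mm², y = 32.5 mm, Ī = 2 631 823 mm⁴.
Semicircular cap: semicircle r = 57.5, A = 5193.445 mm², y = 89.40376 mm, Ī = 1 199 785 mm⁴.
Centroid: ȳ = ΣA·y / ΣA = 55.82777 mm.
Transfer each piece to the centroidal x-axis using Ī + A·d² with d = y − 55.82777:
  rectangular body: d = -23.32777 mm → contributes +6 699 604 mm⁴
  semicircular cap: d = 33.57599 mm → contributes +7 054 601 mm⁴
Total I = 13 754 205 mm⁴.

Ix ≈ 1.3754 × 10⁷ mm⁴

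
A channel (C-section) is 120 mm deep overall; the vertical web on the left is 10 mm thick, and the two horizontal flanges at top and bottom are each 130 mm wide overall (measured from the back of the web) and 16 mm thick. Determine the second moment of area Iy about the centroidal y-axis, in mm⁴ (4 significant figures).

Break the section into simple shapes (no overlaps), measuring from the bottom-left corner of the bounding box.
Web: 10 × 120, A = 1 200 mm², x = 5 mm, Ī = 10 000 mm⁴.
Top flange (beyond web): 120 × 16, A = 1 920 mm², x = 70 mm, Ī = 2 304 000 mm⁴.
Bottom flange (beyond web): 120 × 16, A = 1 920 mm², x = 70 mm, Ī = 2 304 000 mm⁴.
Centroid: x̄ = ΣA·x / ΣA = 54.5238 mm.
Transfer each piece to the centroidal y-axis using Ī + A·d² with d = x − 54.5238:
  web: d = -49.5238 mm → contributes +2 953 129 mm⁴
  top flange (beyond web): d = 15.4762 mm → contributes +2 763 864 mm⁴
  bottom flange (beyond web): d = 15.4762 mm → contributes +2 763 864 mm⁴
Total I = 8 480 857 mm⁴.

Iy ≈ 8.481 × 10⁶ mm⁴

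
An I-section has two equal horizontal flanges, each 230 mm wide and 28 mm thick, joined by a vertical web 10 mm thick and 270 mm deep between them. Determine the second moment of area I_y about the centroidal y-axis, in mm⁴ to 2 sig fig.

I_y ≈ 5.7 × 10⁷ mm⁴

Decompose the section into non-overlapping parts with the origin at the bottom-left of its bounding rectangle.
Bottom flange: 230 × 28, A = 6 440 mm², x = 115 mm, Ī = 28 389 667 mm⁴.
Web: 10 × 270, A = 2 700 mm², x = 115 mm, Ī = 22 500 mm⁴.
Top flange: 230 × 28, A = 6 440 mm², x = 115 mm, Ī = 28 389 667 mm⁴.
By symmetry the centroid is at mid-width, x̄ = 115 mm.
All pieces are centred on the centroidal y-axis, so I = ΣĪ = 56 801 833 mm⁴.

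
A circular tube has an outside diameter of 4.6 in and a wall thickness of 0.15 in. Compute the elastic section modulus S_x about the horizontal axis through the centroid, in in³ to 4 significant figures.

Split into non-overlapping primitives; take the origin at the lower-left of the bounding box.
Outer circle: ⌀4.6, A = 16.619 in², y = 2.3 in, Ī = 21.9787 in⁴.
Bore (subtracted): ⌀4.3, A = 14.522 in², y = 2.3 in, Ī = 16.782 in⁴.
By symmetry the centroid is at mid-height, ȳ = 2.3 in.
All pieces are centred on the horizontal axis through the centroid, so I = ΣĪ (holes subtracted) = 5.19666 in⁴.
Extreme fibre distance c = 2.3 in; S = I/c = 2.25942 in³.

S_x ≈ 2.259 in³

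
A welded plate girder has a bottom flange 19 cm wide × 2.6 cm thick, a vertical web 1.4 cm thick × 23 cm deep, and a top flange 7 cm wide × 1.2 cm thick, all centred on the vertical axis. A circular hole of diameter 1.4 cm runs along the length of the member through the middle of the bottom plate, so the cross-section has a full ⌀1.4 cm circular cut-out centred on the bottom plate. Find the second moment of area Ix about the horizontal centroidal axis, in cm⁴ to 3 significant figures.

Ix ≈ 7570 cm⁴

Break the section into simple shapes (no overlaps), measuring from the bottom-left corner of the bounding box.
Bottom plate: 19 × 2.6, A = 49.4 cm², y = 1.3 cm, Ī = 27.829 cm⁴.
Web plate: 1.4 × 23, A = 32.2 cm², y = 14.1 cm, Ī = 1419.5 cm⁴.
Top plate: 7 × 1.2, A = 8.4 cm², y = 26.2 cm, Ī = 1.008 cm⁴.
Hole (subtracted): ⌀1.4, A = 1.5394 cm², y = 1.3 cm, Ī = 0.18857 cm⁴.
Centroid: ȳ = ΣA·y / ΣA = 8.3237 cm.
Transfer each piece to the horizontal centroidal axis using Ī + A·d² with d = y − 8.3237:
  bottom plate: d = -7.0237 cm → contributes +2464.8 cm⁴
  web plate: d = 5.7763 cm → contributes +2493.9 cm⁴
  top plate: d = 17.876 cm → contributes +2685.3 cm⁴
  hole: d = -7.0237 cm → contributes −76.13 cm⁴
Total I = 7567.9 cm⁴.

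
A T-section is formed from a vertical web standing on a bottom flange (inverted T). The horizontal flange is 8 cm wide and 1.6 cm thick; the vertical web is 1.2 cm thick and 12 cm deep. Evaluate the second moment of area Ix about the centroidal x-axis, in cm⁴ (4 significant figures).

Treat the section as a set of non-overlapping primitives; coordinates are from the bounding-box lower-left.
Flange: 8 × 1.6, A = 12.8 cm², y = 0.8 cm, Ī = 2.73067 cm⁴.
Web: 1.2 × 12, A = 14.4 cm², y = 7.6 cm, Ī = 172.8 cm⁴.
Centroid: ȳ = ΣA·y / ΣA = 4.4 cm.
Transfer each piece to the centroidal x-axis using Ī + A·d² with d = y − 4.4:
  flange: d = -3.6 cm → contributes +168.619 cm⁴
  web: d = 3.2 cm → contributes +320.256 cm⁴
Total I = 488.875 cm⁴.

Ix ≈ 488.9 cm⁴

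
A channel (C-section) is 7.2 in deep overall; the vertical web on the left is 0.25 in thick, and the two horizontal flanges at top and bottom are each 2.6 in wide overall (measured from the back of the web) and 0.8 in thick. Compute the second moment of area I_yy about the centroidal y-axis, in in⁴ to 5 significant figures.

Split into non-overlapping primitives; take the origin at the lower-left of the bounding box.
Web: 0.25 × 7.2, A = 1.8 in², x = 0.125 in, Ī = 0.009375 in⁴.
Top flange (beyond web): 2.35 × 0.8, A = 1.88 in², x = 1.425 in, Ī = 0.8651917 in⁴.
Bottom flange (beyond web): 2.35 × 0.8, A = 1.88 in², x = 1.425 in, Ī = 0.8651917 in⁴.
Centroid: x̄ = ΣA·x / ΣA = 1.004137 in.
Transfer each piece to the centroidal y-axis using Ī + A·d² with d = x − 1.004137:
  web: d = -0.8791367 in → contributes +1.400561 in⁴
  top flange (beyond web): d = 0.4208633 in → contributes +1.198188 in⁴
  bottom flange (beyond web): d = 0.4208633 in → contributes +1.198188 in⁴
Total I = 3.796938 in⁴.

I_yy ≈ 3.7969 in⁴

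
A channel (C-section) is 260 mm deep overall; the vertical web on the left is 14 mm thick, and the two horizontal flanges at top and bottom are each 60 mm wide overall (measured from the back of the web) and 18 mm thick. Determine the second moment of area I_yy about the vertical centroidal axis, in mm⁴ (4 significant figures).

Split into non-overlapping primitives; take the origin at the lower-left of the bounding box.
Web: 14 × 260, A = 3 640 mm², x = 7 mm, Ī = 59453.3 mm⁴.
Top flange (beyond web): 46 × 18, A = 828 mm², x = 37 mm, Ī = 146 004 mm⁴.
Bottom flange (beyond web): 46 × 18, A = 828 mm², x = 37 mm, Ī = 146 004 mm⁴.
Centroid: x̄ = ΣA·x / ΣA = 16.3807 mm.
Transfer each piece to the vertical centroidal axis using Ī + A·d² with d = x − 16.3807:
  web: d = -9.38066 mm → contributes +379 762 mm⁴
  top flange (beyond web): d = 20.6193 mm → contributes +498 034 mm⁴
  bottom flange (beyond web): d = 20.6193 mm → contributes +498 034 mm⁴
Total I = 1 375 830 mm⁴.

I_yy ≈ 1.376 × 10⁶ mm⁴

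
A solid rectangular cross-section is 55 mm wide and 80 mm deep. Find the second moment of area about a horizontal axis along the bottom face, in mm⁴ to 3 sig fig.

The section: 55 × 80, A = 4 400 mm², y = 40 mm, Ī = 2 346 667 mm⁴.
Transfer it to a horizontal axis along the bottom face using Ī + A·d² with d = y − 0:
  the section: d = 40 mm → contributes +9 386 667 mm⁴
Total I = 9 386 667 mm⁴.

I_base ≈ 9.39 × 10⁶ mm⁴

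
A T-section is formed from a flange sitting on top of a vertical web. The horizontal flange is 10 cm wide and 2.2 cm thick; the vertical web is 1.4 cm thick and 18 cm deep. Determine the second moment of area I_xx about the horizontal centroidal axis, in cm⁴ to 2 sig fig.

I_xx ≈ 1900 cm⁴

Break the section into simple shapes (no overlaps), measuring from the bottom-left corner of the bounding box.
Flange: 10 × 2.2, A = 22 cm², y = 19.1 cm, Ī = 8.873 cm⁴.
Web: 1.4 × 18, A = 25.2 cm², y = 9 cm, Ī = 680.4 cm⁴.
Centroid: ȳ = ΣA·y / ΣA = 13.71 cm.
Transfer each piece to the horizontal centroidal axis using Ī + A·d² with d = y − 13.71:
  flange: d = 5.392 cm → contributes +648.6 cm⁴
  web: d = -4.708 cm → contributes +1 239 cm⁴
Total I = 1 887 cm⁴.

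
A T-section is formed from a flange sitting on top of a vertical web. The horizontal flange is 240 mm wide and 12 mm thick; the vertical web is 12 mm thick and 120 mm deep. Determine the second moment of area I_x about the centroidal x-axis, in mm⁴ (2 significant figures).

I_x ≈ 5.9 × 10⁶ mm⁴

Treat the section as a set of non-overlapping primitives; coordinates are from the bounding-box lower-left.
Flange: 240 × 12, A = 2 880 mm², y = 126 mm, Ī = 34 560 mm⁴.
Web: 12 × 120, A = 1 440 mm², y = 60 mm, Ī = 1 728 000 mm⁴.
Centroid: ȳ = ΣA·y / ΣA = 104 mm.
Transfer each piece to the centroidal x-axis using Ī + A·d² with d = y − 104:
  flange: d = 22 mm → contributes +1 428 480 mm⁴
  web: d = -44 mm → contributes +4 515 840 mm⁴
Total I = 5 944 320 mm⁴.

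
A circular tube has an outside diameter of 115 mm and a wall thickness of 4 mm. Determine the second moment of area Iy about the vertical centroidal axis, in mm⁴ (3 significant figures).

Treat the section as a set of non-overlapping primitives; coordinates are from the bounding-box lower-left.
Outer circle: ⌀115, A = 10 387 mm², x = 57.5 mm, Ī = 8 585 414 mm⁴.
Bore (subtracted): ⌀107, A = 8 992 mm², x = 57.5 mm, Ī = 6 434 355 mm⁴.
By symmetry the centroid is at mid-width, x̄ = 57.5 mm.
All pieces are centred on the vertical centroidal axis, so I = ΣĪ (holes subtracted) = 2 151 059 mm⁴.

Iy ≈ 2.15 × 10⁶ mm⁴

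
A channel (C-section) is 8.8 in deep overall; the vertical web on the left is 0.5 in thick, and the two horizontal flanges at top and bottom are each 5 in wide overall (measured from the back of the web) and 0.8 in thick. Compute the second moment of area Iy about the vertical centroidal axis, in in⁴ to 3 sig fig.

Treat the section as a set of non-overlapping primitives; coordinates are from the bounding-box lower-left.
Web: 0.5 × 8.8, A = 4.4 in², x = 0.25 in, Ī = 0.091667 in⁴.
Top flange (beyond web): 4.5 × 0.8, A = 3.6 in², x = 2.75 in, Ī = 6.075 in⁴.
Bottom flange (beyond web): 4.5 × 0.8, A = 3.6 in², x = 2.75 in, Ī = 6.075 in⁴.
Centroid: x̄ = ΣA·x / ΣA = 1.8017 in.
Transfer each piece to the vertical centroidal axis using Ī + A·d² with d = x − 1.8017:
  web: d = -1.5517 in → contributes +10.686 in⁴
  top flange (beyond web): d = 0.94828 in → contributes +9.3122 in⁴
  bottom flange (beyond web): d = 0.94828 in → contributes +9.3122 in⁴
Total I = 29.311 in⁴.

Iy ≈ 29.3 in⁴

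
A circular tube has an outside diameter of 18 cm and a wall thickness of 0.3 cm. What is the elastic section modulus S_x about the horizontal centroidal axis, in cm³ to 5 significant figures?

S_x ≈ 72.608 cm³

Decompose the section into non-overlapping parts with the origin at the bottom-left of its bounding rectangle.
Outer circle: ⌀18, A = 254.469 cm², y = 9 cm, Ī = 5152.997 cm⁴.
Bore (subtracted): ⌀17.4, A = 237.7871 cm², y = 9 cm, Ī = 4499.527 cm⁴.
By symmetry the centroid is at mid-height, ȳ = 9 cm.
All pieces are centred on the horizontal centroidal axis, so I = ΣĪ (holes subtracted) = 653.47 cm⁴.
Extreme fibre distance c = 9 cm; S = I/c = 72.60778 cm³.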